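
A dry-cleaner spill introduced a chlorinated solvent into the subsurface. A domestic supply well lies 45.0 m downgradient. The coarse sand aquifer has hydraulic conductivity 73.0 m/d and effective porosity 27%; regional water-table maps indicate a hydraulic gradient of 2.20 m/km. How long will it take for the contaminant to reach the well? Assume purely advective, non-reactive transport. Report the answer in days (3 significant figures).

q = Ki = 73.0 × 0.0022 = 0.1606 m/d
v = Ki/n = 73.0·0.0022/0.27 = 0.5948 m/d
t = L / v = 45.0 / 0.5948 = 75.65 d

75.7 days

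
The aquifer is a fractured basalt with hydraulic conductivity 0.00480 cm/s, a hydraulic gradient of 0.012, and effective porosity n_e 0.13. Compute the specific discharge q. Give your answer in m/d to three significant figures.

0.0498 m/d

K = 0.00480 cm/s × 864 = 4.147 m/d
Darcy flux q = K·i = 4.147 × 0.012 = 0.04977 m/d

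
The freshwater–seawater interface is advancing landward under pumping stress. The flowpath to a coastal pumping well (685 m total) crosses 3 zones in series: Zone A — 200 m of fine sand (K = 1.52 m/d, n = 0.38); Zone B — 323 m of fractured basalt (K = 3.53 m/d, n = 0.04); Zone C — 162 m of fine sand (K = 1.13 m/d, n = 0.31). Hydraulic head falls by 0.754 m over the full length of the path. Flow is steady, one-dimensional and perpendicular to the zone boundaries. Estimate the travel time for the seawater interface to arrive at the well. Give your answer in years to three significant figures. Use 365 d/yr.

185 years

Steady 1-D flow in series ⇒ the Darcy flux q is identical in every zone and the zone head losses add (resistances L/K in series).
Σ(L/K) = 200/1.52 + 323/3.53 + 162/1.13 = 131.6 + 91.50 + 143.4 = 366.4 d
q = ΔH / Σ(L/K) = 0.754 / 366.4 = 0.002058 m/d (same in every zone)
Zone A: v = q/n = 0.002058/0.38 = 0.005415 m/d → t_A = 200/0.005415 = 36940 d
Zone B: v = q/n = 0.002058/0.04 = 0.05144 m/d → t_B = 323/0.05144 = 6279 d
Zone C: v = q/n = 0.002058/0.31 = 0.006637 m/d → t_C = 162/0.006637 = 24410 d
Total t = 36940 + 6279 + 24410 = 67620 d
   = 67620 / 365 = 185 yr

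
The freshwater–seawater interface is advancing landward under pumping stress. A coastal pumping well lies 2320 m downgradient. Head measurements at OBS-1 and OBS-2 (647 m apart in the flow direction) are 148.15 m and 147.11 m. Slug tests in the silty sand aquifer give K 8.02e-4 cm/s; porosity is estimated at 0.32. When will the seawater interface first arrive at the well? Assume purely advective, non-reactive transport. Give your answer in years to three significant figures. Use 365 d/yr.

Hydraulic gradient i = (148.15 − 147.11) / 647 = 1.04 / 647 = 0.001607
K = 8.02e-4 cm/s × 864 = 0.6929 m/d
Darcy flux q = K·i = 0.6929 × 0.001607 = 0.001114 m/d
v_s = q/n_e = 0.001114/0.32 = 0.003481 m/d
t = L / v = 2320 / 0.003481 = 666500 d
   = 666500 / 365 = 1830 yr

1830 years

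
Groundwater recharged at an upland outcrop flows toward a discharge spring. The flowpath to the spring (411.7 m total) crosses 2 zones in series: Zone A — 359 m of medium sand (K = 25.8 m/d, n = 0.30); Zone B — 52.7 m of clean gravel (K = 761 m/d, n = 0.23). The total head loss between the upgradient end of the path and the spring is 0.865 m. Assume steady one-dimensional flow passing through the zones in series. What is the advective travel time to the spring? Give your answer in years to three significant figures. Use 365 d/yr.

5.31 years

Continuity: the same q passes through each zone, so ΔH = q·Σ(L_j/K_j) — the zones act as resistances in series.
Σ(L/K) = 359/25.8 + 52.7/761 = 13.91 + 0.06925 = 13.98 d
q = ΔH / Σ(L/K) = 0.865 / 13.98 = 0.06186 m/d (same in every zone)
Zone A: v = q/n = 0.06186/0.30 = 0.2062 m/d → t_A = 359/0.2062 = 1741 d
Zone B: v = q/n = 0.06186/0.23 = 0.2689 m/d → t_B = 52.7/0.2689 = 196.0 d
Total t = 1741 + 196.0 = 1937 d
   = 1937 / 365 = 5.31 yr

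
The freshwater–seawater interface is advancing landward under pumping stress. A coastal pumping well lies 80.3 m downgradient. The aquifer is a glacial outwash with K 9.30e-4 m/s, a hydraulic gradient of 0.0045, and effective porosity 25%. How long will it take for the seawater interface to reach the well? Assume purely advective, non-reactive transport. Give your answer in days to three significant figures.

55.5 days

K = 9.30e-4 m/s × 86400 s/d = 80.35 m/d
Specific discharge q = 80.35 × 0.0045 = 0.3616 m/d
Average linear velocity = 0.3616 / 0.25 = 1.446 m/d
t = L / v = 80.3 / 1.446 = 55.52 d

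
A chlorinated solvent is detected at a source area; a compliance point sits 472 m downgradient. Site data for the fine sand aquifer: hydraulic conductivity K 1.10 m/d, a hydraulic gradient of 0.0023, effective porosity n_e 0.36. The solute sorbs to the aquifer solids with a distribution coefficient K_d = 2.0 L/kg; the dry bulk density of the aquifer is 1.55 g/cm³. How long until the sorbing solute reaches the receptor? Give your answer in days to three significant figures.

646000 days

Darcy flux q = K·i = 1.10 × 0.0023 = 0.002530 m/d
Seepage velocity v = q / n = 0.002530 / 0.36 = 0.007028 m/d
Retardation R = 1 + ρ_b·K_d/n = 1 + 1.55×2.0/0.36 = 9.611
Contaminant velocity v_c = v/R = 0.007028/9.611 = 7.312e-4 m/d
t = L/v_c = 472/7.312e-4 = 645500 d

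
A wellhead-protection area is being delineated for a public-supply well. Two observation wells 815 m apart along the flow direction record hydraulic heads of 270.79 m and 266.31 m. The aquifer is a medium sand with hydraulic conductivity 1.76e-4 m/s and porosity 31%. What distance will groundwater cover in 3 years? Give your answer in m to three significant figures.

295 m

Hydraulic gradient i = (270.79 − 266.31) / 815 = 4.48 / 815 = 0.005497
K = 1.76e-4 m/s × 86400 s/d = 15.21 m/d
q = Ki = 15.21 × 0.005497 = 0.08359 m/d
Average linear velocity = 0.08359 / 0.31 = 0.2696 m/d
T = 3 yr × 365 = 1095 d
L = v × T = 0.2696 × 1095 = 295.3 m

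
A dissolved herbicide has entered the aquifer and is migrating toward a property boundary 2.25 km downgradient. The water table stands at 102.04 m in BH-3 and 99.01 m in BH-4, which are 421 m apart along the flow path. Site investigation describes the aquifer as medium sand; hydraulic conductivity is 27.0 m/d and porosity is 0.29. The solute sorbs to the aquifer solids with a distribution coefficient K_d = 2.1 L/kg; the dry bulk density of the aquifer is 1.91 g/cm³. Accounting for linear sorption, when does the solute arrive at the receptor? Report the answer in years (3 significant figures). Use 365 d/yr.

Hydraulic gradient i = (102.04 − 99.01) / 421 = 3.03 / 421 = 0.007197
Specific discharge q = 27.0 × 0.007197 = 0.1943 m/d
Average linear velocity = 0.1943 / 0.29 = 0.6701 m/d
Retardation R = 1 + ρ_b·K_d/n = 1 + 1.91×2.1/0.29 = 14.83
Contaminant velocity v_c = v/R = 0.6701/14.83 = 0.04518 m/d
L = 2.25 km = 2250 m
t = L/v_c = 2250/0.04518 = 49800 d
   = 49800/365 = 136 yr

136 years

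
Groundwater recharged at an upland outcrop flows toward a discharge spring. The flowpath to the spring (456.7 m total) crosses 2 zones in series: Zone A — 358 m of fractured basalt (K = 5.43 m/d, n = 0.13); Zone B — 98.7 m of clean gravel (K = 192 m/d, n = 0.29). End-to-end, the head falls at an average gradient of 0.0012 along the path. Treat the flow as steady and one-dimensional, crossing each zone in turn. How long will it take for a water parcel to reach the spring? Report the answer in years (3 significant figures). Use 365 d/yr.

25.0 years

Steady 1-D flow in series ⇒ the Darcy flux q is identical in every zone and the zone head losses add (resistances L/K in series).
Σ(L/K) = 358/5.43 + 98.7/192 = 65.93 + 0.5141 = 66.44 d
K_eq = L_total / Σ(L/K) = 456.7 / 66.44 = 6.873 m/d
q = K_eq · i = 6.873 × 0.0012 = 0.008248 m/d (same in every zone)
Zone A: v = q/n = 0.008248/0.13 = 0.06345 m/d → t_A = 358/0.06345 = 5642 d
Zone B: v = q/n = 0.008248/0.29 = 0.02844 m/d → t_B = 98.7/0.02844 = 3470 d
Total t = 5642 + 3470 = 9113 d
   = 9113 / 365 = 25.0 yr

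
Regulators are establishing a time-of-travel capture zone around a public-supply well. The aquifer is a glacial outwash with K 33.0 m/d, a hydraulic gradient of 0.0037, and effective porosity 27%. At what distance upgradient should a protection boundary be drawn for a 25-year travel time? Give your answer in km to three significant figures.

4.13 km

Specific discharge q = 33.0 × 0.0037 = 0.1221 m/d
Seepage velocity v = q / n = 0.1221 / 0.27 = 0.4522 m/d
T = 25 yr × 365 = 9125 d
L = v × T = 0.4522 × 9125 = 4127 m
   = 4.13 km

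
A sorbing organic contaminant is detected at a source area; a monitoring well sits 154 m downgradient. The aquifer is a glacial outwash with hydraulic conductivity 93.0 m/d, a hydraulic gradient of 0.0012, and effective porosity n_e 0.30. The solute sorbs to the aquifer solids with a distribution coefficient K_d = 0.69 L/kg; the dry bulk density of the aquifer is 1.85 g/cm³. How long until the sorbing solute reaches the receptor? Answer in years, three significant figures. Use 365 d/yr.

Specific discharge q = 93.0 × 0.0012 = 0.1116 m/d
v = Ki/n = 93.0·0.0012/0.30 = 0.3720 m/d
Retardation R = 1 + ρ_b·K_d/n = 1 + 1.85×0.69/0.30 = 5.255
Contaminant velocity v_c = v/R = 0.3720/5.255 = 0.07079 m/d
t = L/v_c = 154/0.07079 = 2175 d
   = 2175/365 = 5.96 yr

5.96 years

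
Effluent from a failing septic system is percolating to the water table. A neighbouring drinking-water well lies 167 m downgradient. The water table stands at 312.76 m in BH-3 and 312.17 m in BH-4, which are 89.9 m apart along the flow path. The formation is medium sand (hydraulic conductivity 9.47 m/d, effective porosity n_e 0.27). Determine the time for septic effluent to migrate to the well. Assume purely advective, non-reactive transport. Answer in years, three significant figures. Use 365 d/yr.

Hydraulic gradient i = (312.76 − 312.17) / 89.9 = 0.59 / 89.9 = 0.006563
Darcy flux q = K·i = 9.47 × 0.006563 = 0.06215 m/d
Average linear velocity = 0.06215 / 0.27 = 0.2302 m/d
t = L / v = 167 / 0.2302 = 725.5 d
   = 725.5 / 365 = 1.99 yr

1.99 years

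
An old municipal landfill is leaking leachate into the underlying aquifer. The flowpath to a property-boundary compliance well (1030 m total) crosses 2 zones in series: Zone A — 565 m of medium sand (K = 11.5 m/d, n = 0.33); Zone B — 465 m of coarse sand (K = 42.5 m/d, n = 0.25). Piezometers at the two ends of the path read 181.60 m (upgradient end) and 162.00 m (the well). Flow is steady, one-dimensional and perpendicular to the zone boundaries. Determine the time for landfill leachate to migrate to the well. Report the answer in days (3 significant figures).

Total head drop ΔH = 181.60 − 162.00 = 19.60 m
Steady 1-D flow in series ⇒ the Darcy flux q is identical in every zone and the zone head losses add (resistances L/K in series).
Σ(L/K) = 565/11.5 + 465/42.5 = 49.13 + 10.94 = 60.07 d
q = ΔH / Σ(L/K) = 19.60 / 60.07 = 0.3263 m/d (same in every zone)
Zone A: v = q/n = 0.3263/0.33 = 0.9887 m/d → t_A = 565/0.9887 = 571.4 d
Zone B: v = q/n = 0.3263/0.25 = 1.305 m/d → t_B = 465/1.305 = 356.3 d
Total t = 571.4 + 356.3 = 927.7 d

928 days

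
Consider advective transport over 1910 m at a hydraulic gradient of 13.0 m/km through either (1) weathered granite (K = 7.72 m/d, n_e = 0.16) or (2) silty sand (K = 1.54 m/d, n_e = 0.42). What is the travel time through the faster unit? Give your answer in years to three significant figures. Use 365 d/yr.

Unit 1 (weathered granite): v = 7.72×0.013/0.16 = 0.6273 m/d, t = 1910/0.6273 = 3045 d
Unit 2 (silty sand): v = 1.54×0.013/0.42 = 0.04767 m/d, t = 1910/0.04767 = 40070 d
Faster: 3045 d / 365 = 8.34 yr

8.34 years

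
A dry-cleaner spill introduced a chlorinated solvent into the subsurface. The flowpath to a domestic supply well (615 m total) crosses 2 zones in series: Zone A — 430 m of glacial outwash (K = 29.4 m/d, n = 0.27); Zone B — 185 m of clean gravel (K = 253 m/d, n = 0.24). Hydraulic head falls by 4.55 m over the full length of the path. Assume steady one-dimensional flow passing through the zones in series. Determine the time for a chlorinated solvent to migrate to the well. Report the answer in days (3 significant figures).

542 days

Continuity: the same q passes through each zone, so ΔH = q·Σ(L_j/K_j) — the zones act as resistances in series.
Σ(L/K) = 430/29.4 + 185/253 = 14.63 + 0.7312 = 15.36 d
q = ΔH / Σ(L/K) = 4.55 / 15.36 = 0.2963 m/d (same in every zone)
Zone A: v = q/n = 0.2963/0.27 = 1.097 m/d → t_A = 430/1.097 = 391.9 d
Zone B: v = q/n = 0.2963/0.24 = 1.235 m/d → t_B = 185/1.235 = 149.9 d
Total t = 391.9 + 149.9 = 541.7 d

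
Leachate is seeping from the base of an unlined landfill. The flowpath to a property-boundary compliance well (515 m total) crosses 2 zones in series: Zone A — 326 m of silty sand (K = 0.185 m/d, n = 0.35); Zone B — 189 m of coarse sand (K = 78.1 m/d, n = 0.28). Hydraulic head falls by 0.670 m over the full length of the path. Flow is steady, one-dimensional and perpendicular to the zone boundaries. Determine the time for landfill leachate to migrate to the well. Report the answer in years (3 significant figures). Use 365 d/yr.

Continuity: the same q passes through each zone, so ΔH = q·Σ(L_j/K_j) — the zones act as resistances in series.
Σ(L/K) = 326/0.185 + 189/78.1 = 1762 + 2.420 = 1765 d
q = ΔH / Σ(L/K) = 0.670 / 1765 = 3.797e-4 m/d (same in every zone)
Zone A: v = q/n = 3.797e-4/0.35 = 0.001085 m/d → t_A = 326/0.001085 = 300500 d
Zone B: v = q/n = 3.797e-4/0.28 = 0.001356 m/d → t_B = 189/0.001356 = 139400 d
Total t = 300500 + 139400 = 439900 d
   = 439900 / 365 = 1210 yr

1210 years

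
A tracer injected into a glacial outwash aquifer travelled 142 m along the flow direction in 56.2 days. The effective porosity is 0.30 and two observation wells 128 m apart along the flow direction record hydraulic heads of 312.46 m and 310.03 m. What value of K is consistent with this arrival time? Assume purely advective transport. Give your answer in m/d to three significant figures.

Hydraulic gradient i = (312.46 − 310.03) / 128 = 2.43 / 128 = 0.01898
v = L / t = 142 / 56.2 = 2.527 m/d
K = v · n / i = 2.527 × 0.30 / 0.01898 = 39.9 m/d

39.9 m/d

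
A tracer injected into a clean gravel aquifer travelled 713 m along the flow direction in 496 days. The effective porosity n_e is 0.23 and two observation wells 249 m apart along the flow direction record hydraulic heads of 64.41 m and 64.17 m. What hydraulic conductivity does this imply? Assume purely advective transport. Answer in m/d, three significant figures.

343 m/d

Hydraulic gradient i = (64.41 − 64.17) / 249 = 0.24 / 249 = 9.639e-4
v = L / t = 713 / 496 = 1.438 m/d
K = v · n / i = 1.438 × 0.23 / 9.639e-4 = 343 m/d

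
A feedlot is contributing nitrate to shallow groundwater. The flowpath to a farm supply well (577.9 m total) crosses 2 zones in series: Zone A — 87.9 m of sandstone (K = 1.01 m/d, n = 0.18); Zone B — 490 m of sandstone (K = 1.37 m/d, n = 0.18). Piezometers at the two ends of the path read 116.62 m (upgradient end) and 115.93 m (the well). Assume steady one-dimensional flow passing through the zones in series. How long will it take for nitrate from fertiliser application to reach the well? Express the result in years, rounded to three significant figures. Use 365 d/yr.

184 years

Total head drop ΔH = 116.62 − 115.93 = 0.69 m
Continuity: the same q passes through each zone, so ΔH = q·Σ(L_j/K_j) — the zones act as resistances in series.
Σ(L/K) = 87.9/1.01 + 490/1.37 = 87.03 + 357.7 = 444.7 d
q = ΔH / Σ(L/K) = 0.69 / 444.7 = 0.001552 m/d (same in every zone)
Zone A: v = q/n = 0.001552/0.18 = 0.008620 m/d → t_A = 87.9/0.008620 = 10200 d
Zone B: v = q/n = 0.001552/0.18 = 0.008620 m/d → t_B = 490/0.008620 = 56840 d
Total t = 10200 + 56840 = 67040 d
   = 67040 / 365 = 184 yr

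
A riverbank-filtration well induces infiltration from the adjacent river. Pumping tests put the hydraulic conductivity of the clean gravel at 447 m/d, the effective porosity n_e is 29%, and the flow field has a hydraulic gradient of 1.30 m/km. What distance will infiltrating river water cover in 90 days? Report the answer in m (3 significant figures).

Darcy flux q = K·i = 447 × 0.0013 = 0.5811 m/d
v_s = q/n_e = 0.5811/0.29 = 2.004 m/d
L = v × T = 2.004 × 90 = 180.3 m

180 m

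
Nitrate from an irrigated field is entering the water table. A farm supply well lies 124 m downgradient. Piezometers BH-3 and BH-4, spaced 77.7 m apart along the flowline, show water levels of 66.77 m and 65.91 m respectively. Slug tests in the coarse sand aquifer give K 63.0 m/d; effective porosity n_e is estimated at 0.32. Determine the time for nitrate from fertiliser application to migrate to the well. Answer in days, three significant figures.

56.9 days

Hydraulic gradient i = (66.77 − 65.91) / 77.7 = 0.86 / 77.7 = 0.01107
q = Ki = 63.0 × 0.01107 = 0.6973 m/d
v_s = q/n_e = 0.6973/0.32 = 2.179 m/d
t = L / v = 124 / 2.179 = 56.91 d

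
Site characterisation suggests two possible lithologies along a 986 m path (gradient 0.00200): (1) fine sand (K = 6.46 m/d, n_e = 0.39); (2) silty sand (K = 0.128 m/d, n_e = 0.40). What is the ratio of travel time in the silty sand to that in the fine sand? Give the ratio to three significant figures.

51.8

Unit 1 (fine sand): v = 6.46×0.0020/0.39 = 0.03313 m/d, t = 986/0.03313 = 29760 d
Unit 2 (silty sand): v = 0.128×0.0020/0.40 = 6.400e-4 m/d, t = 986/6.400e-4 = 1.541e6 d
t(silty sand) / t(fine sand) = 1.541e6/29760 = 51.8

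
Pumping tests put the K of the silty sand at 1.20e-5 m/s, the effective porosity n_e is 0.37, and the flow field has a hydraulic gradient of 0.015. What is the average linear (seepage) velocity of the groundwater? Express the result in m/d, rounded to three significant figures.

K = 1.20e-5 m/s × 86400 s/d = 1.037 m/d
q = Ki = 1.037 × 0.015 = 0.01555 m/d
v_s = q/n_e = 0.01555/0.37 = 0.04203 m/d

0.0420 m/d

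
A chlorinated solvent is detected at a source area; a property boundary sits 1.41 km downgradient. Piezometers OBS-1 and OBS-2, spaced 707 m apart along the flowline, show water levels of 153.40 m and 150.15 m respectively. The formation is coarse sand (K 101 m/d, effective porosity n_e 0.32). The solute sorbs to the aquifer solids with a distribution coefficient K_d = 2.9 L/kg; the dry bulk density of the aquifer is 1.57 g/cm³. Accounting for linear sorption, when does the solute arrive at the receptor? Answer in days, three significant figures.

14800 days

Hydraulic gradient i = (153.40 − 150.15) / 707 = 3.25 / 707 = 0.004597
q = Ki = 101 × 0.004597 = 0.4643 m/d
v_s = q/n_e = 0.4643/0.32 = 1.451 m/d
Retardation R = 1 + ρ_b·K_d/n = 1 + 1.57×2.9/0.32 = 15.23
Contaminant velocity v_c = v/R = 1.451/15.23 = 0.09528 m/d
L = 1.41 km = 1410 m
t = L/v_c = 1410/0.09528 = 14800 d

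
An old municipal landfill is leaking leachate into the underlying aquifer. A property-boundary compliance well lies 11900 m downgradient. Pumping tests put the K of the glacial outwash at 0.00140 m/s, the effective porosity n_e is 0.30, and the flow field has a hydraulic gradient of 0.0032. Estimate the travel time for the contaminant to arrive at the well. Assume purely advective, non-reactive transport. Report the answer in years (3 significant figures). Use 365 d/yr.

25.3 years

K = 0.00140 m/s × 86400 s/d = 121.0 m/d
Darcy flux q = K·i = 121.0 × 0.0032 = 0.3871 m/d
v_s = q/n_e = 0.3871/0.30 = 1.290 m/d
t = L / v = 11900 / 1.290 = 9223 d
   = 9223 / 365 = 25.3 yr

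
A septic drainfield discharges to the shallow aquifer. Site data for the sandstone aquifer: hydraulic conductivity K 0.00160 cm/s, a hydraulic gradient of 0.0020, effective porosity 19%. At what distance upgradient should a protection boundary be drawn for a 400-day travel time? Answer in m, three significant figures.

K = 0.00160 cm/s × 864 = 1.382 m/d
Darcy flux q = K·i = 1.382 × 0.0020 = 0.002765 m/d
v_s = q/n_e = 0.002765/0.19 = 0.01455 m/d
L = v × T = 0.01455 × 400 = 5.821 m

5.82 m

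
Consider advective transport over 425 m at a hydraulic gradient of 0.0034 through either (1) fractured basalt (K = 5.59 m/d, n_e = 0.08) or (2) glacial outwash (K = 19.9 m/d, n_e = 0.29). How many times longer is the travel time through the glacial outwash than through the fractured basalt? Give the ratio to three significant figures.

Unit 1 (fractured basalt): v = 5.59×0.0034/0.08 = 0.2376 m/d, t = 425/0.2376 = 1789 d
Unit 2 (glacial outwash): v = 19.9×0.0034/0.29 = 0.2333 m/d, t = 425/0.2333 = 1822 d
t(glacial outwash) / t(fractured basalt) = 1822/1789 = 1.02

1.02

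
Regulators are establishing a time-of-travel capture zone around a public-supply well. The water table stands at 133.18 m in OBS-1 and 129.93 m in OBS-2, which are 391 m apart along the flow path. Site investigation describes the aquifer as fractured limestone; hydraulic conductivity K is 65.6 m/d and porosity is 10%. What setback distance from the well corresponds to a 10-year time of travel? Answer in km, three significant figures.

Hydraulic gradient i = (133.18 − 129.93) / 391 = 3.25 / 391 = 0.008312
Specific discharge q = 65.6 × 0.008312 = 0.5453 m/d
v_s = q/n_e = 0.5453/0.10 = 5.453 m/d
T = 10 yr × 365 = 3650 d
L = v × T = 5.453 × 3650 = 19900 m
   = 19.9 km

19.9 km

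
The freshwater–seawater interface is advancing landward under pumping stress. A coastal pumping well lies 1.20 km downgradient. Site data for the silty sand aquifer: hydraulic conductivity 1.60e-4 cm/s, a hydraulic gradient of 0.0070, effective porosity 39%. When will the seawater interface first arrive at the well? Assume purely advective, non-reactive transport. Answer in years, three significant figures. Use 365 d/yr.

1330 years

K = 1.60e-4 cm/s × 864 = 0.1382 m/d
q = Ki = 0.1382 × 0.0070 = 9.677e-4 m/d
Seepage velocity v = q / n = 9.677e-4 / 0.39 = 0.002481 m/d
L = 1.20 km = 1200 m
t = L / v = 1200 / 0.002481 = 483600 d
   = 483600 / 365 = 1330 yr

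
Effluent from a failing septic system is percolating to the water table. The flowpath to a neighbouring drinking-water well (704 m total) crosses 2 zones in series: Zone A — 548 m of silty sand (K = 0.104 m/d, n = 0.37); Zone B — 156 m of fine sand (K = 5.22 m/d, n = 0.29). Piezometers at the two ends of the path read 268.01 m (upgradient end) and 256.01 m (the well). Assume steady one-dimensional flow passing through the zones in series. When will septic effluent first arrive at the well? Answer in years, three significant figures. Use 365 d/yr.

Total head drop ΔH = 268.01 − 256.01 = 12.00 m
Steady 1-D flow in series ⇒ the Darcy flux q is identical in every zone and the zone head losses add (resistances L/K in series).
Σ(L/K) = 548/0.104 + 156/5.22 = 5269 + 29.89 = 5299 d
q = ΔH / Σ(L/K) = 12.00 / 5299 = 0.002265 m/d (same in every zone)
Zone A: v = q/n = 0.002265/0.37 = 0.006120 m/d → t_A = 548/0.006120 = 89540 d
Zone B: v = q/n = 0.002265/0.29 = 0.007809 m/d → t_B = 156/0.007809 = 19980 d
Total t = 89540 + 19980 = 109500 d
   = 109500 / 365 = 300 yr

300 years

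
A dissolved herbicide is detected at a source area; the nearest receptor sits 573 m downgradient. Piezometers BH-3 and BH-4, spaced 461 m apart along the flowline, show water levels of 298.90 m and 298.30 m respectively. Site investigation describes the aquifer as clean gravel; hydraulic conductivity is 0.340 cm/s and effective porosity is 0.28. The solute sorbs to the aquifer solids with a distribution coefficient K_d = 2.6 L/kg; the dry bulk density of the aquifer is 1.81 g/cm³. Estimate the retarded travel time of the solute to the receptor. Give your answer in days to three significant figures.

Hydraulic gradient i = (298.90 − 298.30) / 461 = 0.60 / 461 = 0.001302
K = 0.340 cm/s × 864 = 293.8 m/d
q = Ki = 293.8 × 0.001302 = 0.3823 m/d
Average linear velocity = 0.3823 / 0.28 = 1.365 m/d
Retardation R = 1 + ρ_b·K_d/n = 1 + 1.81×2.6/0.28 = 17.81
Contaminant velocity v_c = v/R = 1.365/17.81 = 0.07668 m/d
t = L/v_c = 573/0.07668 = 7472 d

7470 days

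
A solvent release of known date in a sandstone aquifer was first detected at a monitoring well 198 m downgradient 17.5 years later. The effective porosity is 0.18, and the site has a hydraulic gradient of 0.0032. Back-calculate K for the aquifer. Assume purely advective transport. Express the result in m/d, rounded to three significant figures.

1.74 m/d

t = 17.5 years = 6388 d
v = L / t = 198 / 6388 = 0.03100 m/d
K = v · n / i = 0.03100 × 0.18 / 0.0032 = 1.74 m/d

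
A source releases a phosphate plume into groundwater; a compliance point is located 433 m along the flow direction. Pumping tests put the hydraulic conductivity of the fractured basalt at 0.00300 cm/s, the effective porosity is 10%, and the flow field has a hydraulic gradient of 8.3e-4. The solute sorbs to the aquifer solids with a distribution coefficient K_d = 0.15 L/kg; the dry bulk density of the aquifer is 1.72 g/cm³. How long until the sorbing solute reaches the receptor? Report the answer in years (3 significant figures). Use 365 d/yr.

197 years

K = 0.00300 cm/s × 864 = 2.592 m/d
Specific discharge q = 2.592 × 8.3e-4 = 0.002151 m/d
v_s = q/n_e = 0.002151/0.10 = 0.02151 m/d
Retardation R = 1 + ρ_b·K_d/n = 1 + 1.72×0.15/0.10 = 3.580
Contaminant velocity v_c = v/R = 0.02151/3.580 = 0.006009 m/d
t = L/v_c = 433/0.006009 = 72050 d
   = 72050/365 = 197 yr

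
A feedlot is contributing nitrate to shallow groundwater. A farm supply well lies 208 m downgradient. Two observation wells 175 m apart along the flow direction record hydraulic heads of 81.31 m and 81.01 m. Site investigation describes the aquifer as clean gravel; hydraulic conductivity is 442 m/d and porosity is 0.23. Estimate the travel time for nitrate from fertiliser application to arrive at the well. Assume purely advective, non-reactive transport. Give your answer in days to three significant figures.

Hydraulic gradient i = (81.31 − 81.01) / 175 = 0.30 / 175 = 0.001714
Darcy flux q = K·i = 442 × 0.001714 = 0.7577 m/d
v = Ki/n = 442·0.001714/0.23 = 3.294 m/d
t = L / v = 208 / 3.294 = 63.14 d

63.1 days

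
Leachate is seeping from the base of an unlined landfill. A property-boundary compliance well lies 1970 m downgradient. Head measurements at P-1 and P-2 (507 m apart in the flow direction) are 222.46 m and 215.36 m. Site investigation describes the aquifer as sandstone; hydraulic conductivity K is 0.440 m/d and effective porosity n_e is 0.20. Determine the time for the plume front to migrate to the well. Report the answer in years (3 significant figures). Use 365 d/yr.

175 years

Hydraulic gradient i = (222.46 − 215.36) / 507 = 7.10 / 507 = 0.01400
Darcy flux q = K·i = 0.440 × 0.01400 = 0.006162 m/d
Seepage velocity v = q / n = 0.006162 / 0.20 = 0.03081 m/d
t = L / v = 1970 / 0.03081 = 63940 d
   = 63940 / 365 = 175 yr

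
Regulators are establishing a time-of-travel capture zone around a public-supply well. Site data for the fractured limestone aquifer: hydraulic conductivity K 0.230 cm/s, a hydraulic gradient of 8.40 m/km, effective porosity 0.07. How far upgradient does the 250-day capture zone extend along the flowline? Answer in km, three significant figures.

5.96 km

K = 0.230 cm/s × 864 = 198.7 m/d
Darcy flux q = K·i = 198.7 × 0.0084 = 1.669 m/d
v = Ki/n = 198.7·0.0084/0.07 = 23.85 m/d
L = v × T = 23.85 × 250 = 5962 m
   = 5.96 km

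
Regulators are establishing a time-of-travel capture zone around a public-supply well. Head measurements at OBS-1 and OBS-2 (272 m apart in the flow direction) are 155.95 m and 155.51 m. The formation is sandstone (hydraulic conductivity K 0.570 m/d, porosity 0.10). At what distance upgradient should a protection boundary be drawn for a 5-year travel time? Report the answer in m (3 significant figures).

16.8 m

Hydraulic gradient i = (155.95 − 155.51) / 272 = 0.44 / 272 = 0.001618
Specific discharge q = 0.570 × 0.001618 = 9.221e-4 m/d
v_s = q/n_e = 9.221e-4/0.10 = 0.009221 m/d
T = 5 yr × 365 = 1825 d
L = v × T = 0.009221 × 1825 = 16.83 m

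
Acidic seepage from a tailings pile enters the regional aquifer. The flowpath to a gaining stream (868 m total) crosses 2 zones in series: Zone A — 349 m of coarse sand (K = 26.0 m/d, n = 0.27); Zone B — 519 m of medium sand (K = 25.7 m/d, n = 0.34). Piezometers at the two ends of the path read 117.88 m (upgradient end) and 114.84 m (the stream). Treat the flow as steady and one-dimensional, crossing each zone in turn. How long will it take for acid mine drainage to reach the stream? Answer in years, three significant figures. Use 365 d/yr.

8.20 years

Total head drop ΔH = 117.88 − 114.84 = 3.04 m
Continuity: the same q passes through each zone, so ΔH = q·Σ(L_j/K_j) — the zones act as resistances in series.
Σ(L/K) = 349/26.0 + 519/25.7 = 13.42 + 20.19 = 33.62 d
q = ΔH / Σ(L/K) = 3.04 / 33.62 = 0.09043 m/d (same in every zone)
Zone A: v = q/n = 0.09043/0.27 = 0.3349 m/d → t_A = 349/0.3349 = 1042 d
Zone B: v = q/n = 0.09043/0.34 = 0.2660 m/d → t_B = 519/0.2660 = 1951 d
Total t = 1042 + 1951 = 2993 d
   = 2993 / 365 = 8.20 yr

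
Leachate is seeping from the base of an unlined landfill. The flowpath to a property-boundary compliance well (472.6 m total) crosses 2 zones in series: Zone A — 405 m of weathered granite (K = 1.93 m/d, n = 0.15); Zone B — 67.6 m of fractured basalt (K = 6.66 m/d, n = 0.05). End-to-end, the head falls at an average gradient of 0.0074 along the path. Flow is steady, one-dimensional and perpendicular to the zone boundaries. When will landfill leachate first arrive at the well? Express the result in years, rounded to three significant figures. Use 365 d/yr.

11.1 years

For zones in series the flux q is common to all zones; the equivalent conductivity is the harmonic (thickness-weighted) mean, K_eq = L_total / Σ(L_j/K_j).
Σ(L/K) = 405/1.93 + 67.6/6.66 = 209.8 + 10.15 = 220.0 d
K_eq = L_total / Σ(L/K) = 472.6 / 220.0 = 2.148 m/d
q = K_eq · i = 2.148 × 0.0074 = 0.01590 m/d (same in every zone)
Zone A: v = q/n = 0.01590/0.15 = 0.1060 m/d → t_A = 405/0.1060 = 3821 d
Zone B: v = q/n = 0.01590/0.05 = 0.3179 m/d → t_B = 67.6/0.3179 = 212.6 d
Total t = 3821 + 212.6 = 4034 d
   = 4034 / 365 = 11.1 yr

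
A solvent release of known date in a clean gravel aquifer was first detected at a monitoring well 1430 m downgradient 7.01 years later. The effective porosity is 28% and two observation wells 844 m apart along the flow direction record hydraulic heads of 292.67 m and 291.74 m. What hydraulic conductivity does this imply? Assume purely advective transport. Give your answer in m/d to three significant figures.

Hydraulic gradient i = (292.67 − 291.74) / 844 = 0.93 / 844 = 0.001102
t = 7.01 years = 2559 d
v = L / t = 1430 / 2559 = 0.5589 m/d
K = v · n / i = 0.5589 × 0.28 / 0.001102 = 142 m/d

142 m/d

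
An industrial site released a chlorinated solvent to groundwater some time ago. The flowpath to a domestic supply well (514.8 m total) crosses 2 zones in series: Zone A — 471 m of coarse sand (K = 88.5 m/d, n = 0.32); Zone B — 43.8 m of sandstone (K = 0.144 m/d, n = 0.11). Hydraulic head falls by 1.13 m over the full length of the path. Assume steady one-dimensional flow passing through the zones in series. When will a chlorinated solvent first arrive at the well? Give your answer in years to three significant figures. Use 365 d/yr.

117 years

Continuity: the same q passes through each zone, so ΔH = q·Σ(L_j/K_j) — the zones act as resistances in series.
Σ(L/K) = 471/88.5 + 43.8/0.144 = 5.322 + 304.2 = 309.5 d
q = ΔH / Σ(L/K) = 1.13 / 309.5 = 0.003651 m/d (same in every zone)
Zone A: v = q/n = 0.003651/0.32 = 0.01141 m/d → t_A = 471/0.01141 = 41280 d
Zone B: v = q/n = 0.003651/0.11 = 0.03319 m/d → t_B = 43.8/0.03319 = 1320 d
Total t = 41280 + 1320 = 42600 d
   = 42600 / 365 = 117 yr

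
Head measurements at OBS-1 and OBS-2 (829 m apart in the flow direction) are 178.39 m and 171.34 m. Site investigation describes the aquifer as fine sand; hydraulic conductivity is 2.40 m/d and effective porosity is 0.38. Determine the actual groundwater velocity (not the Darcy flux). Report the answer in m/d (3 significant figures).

Hydraulic gradient i = (178.39 − 171.34) / 829 = 7.05 / 829 = 0.008504
q = Ki = 2.40 × 0.008504 = 0.02041 m/d
v_s = q/n_e = 0.02041/0.38 = 0.05371 m/d

0.0537 m/d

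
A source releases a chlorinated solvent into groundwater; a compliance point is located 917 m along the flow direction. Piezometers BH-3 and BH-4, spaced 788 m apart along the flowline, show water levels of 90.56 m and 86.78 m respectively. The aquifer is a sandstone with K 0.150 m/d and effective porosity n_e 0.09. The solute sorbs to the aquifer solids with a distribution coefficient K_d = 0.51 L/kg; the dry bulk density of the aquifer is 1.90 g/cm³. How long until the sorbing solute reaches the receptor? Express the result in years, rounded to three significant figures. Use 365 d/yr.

Hydraulic gradient i = (90.56 − 86.78) / 788 = 3.78 / 788 = 0.004797
Darcy flux q = K·i = 0.150 × 0.004797 = 7.195e-4 m/d
Seepage velocity v = q / n = 7.195e-4 / 0.09 = 0.007995 m/d
Retardation R = 1 + ρ_b·K_d/n = 1 + 1.90×0.51/0.09 = 11.77
Contaminant velocity v_c = v/R = 0.007995/11.77 = 6.795e-4 m/d
t = L/v_c = 917/6.795e-4 = 1.350e6 d
   = 1.350e6/365 = 3700 yr

3700 years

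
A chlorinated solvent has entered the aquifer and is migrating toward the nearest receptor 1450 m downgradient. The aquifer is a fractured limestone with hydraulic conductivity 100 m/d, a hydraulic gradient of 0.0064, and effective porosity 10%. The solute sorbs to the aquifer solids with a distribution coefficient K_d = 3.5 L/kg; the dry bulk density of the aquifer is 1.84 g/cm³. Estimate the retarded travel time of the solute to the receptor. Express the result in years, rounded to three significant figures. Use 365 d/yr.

Specific discharge q = 100 × 0.0064 = 0.6400 m/d
Average linear velocity = 0.6400 / 0.10 = 6.400 m/d
Retardation R = 1 + ρ_b·K_d/n = 1 + 1.84×3.5/0.10 = 65.40
Contaminant velocity v_c = v/R = 6.400/65.40 = 0.09786 m/d
t = L/v_c = 1450/0.09786 = 14820 d
   = 14820/365 = 40.6 yr

40.6 years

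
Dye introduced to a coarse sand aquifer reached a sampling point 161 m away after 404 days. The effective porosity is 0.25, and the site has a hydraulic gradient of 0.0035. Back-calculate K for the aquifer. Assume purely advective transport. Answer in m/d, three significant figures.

28.5 m/d

v = L / t = 161 / 404 = 0.3985 m/d
K = v · n / i = 0.3985 × 0.25 / 0.0035 = 28.5 m/d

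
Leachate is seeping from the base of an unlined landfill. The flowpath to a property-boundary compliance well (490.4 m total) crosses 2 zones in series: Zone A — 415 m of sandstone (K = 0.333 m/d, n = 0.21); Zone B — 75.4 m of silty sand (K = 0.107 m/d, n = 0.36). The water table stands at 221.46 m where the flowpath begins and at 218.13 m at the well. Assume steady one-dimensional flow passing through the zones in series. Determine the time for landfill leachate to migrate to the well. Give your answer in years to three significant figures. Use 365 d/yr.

Total head drop ΔH = 221.46 − 218.13 = 3.33 m
Continuity: the same q passes through each zone, so ΔH = q·Σ(L_j/K_j) — the zones act as resistances in series.
Σ(L/K) = 415/0.333 + 75.4/0.107 = 1246 + 704.7 = 1951 d
q = ΔH / Σ(L/K) = 3.33 / 1951 = 0.001707 m/d (same in every zone)
Zone A: v = q/n = 0.001707/0.21 = 0.008128 m/d → t_A = 415/0.008128 = 51060 d
Zone B: v = q/n = 0.001707/0.36 = 0.004741 m/d → t_B = 75.4/0.004741 = 15900 d
Total t = 51060 + 15900 = 66960 d
   = 66960 / 365 = 183 yr

183 years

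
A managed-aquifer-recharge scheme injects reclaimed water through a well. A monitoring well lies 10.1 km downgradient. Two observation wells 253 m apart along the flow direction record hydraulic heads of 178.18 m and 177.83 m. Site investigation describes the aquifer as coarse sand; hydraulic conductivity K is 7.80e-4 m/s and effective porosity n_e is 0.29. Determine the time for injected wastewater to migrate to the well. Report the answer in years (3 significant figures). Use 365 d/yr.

86.1 years

Hydraulic gradient i = (178.18 − 177.83) / 253 = 0.35 / 253 = 0.001383
K = 7.80e-4 m/s × 86400 s/d = 67.39 m/d
q = Ki = 67.39 × 0.001383 = 0.09323 m/d
v = Ki/n = 67.39·0.001383/0.29 = 0.3215 m/d
L = 10.1 km = 10100 m
t = L / v = 10100 / 0.3215 = 31420 d
   = 31420 / 365 = 86.1 yr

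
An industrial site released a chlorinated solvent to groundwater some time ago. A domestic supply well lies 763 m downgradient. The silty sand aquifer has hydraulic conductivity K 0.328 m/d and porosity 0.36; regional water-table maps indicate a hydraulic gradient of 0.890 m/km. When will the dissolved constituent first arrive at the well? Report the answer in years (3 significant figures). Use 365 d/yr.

2580 years

Specific discharge q = 0.328 × 8.9e-4 = 2.919e-4 m/d
Average linear velocity = 2.919e-4 / 0.36 = 8.109e-4 m/d
t = L / v = 763 / 8.109e-4 = 940900 d
   = 940900 / 365 = 2580 yr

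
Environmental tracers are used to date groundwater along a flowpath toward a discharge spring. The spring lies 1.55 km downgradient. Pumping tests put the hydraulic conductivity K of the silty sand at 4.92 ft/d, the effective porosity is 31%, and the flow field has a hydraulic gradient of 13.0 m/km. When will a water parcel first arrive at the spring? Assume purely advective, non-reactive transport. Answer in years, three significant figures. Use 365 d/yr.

67.5 years

K = 4.92 ft/d × 0.3048 = 1.500 m/d
Specific discharge q = 1.500 × 0.013 = 0.01950 m/d
v = Ki/n = 1.500·0.013/0.31 = 0.06289 m/d
L = 1.55 km = 1550 m
t = L / v = 1550 / 0.06289 = 24650 d
   = 24650 / 365 = 67.5 yr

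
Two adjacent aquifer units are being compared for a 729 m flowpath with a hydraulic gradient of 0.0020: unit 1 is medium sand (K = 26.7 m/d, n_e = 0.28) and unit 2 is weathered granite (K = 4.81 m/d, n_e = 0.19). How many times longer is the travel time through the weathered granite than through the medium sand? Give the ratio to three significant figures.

3.77

Unit 1 (medium sand): v = 26.7×0.0020/0.28 = 0.1907 m/d, t = 729/0.1907 = 3822 d
Unit 2 (weathered granite): v = 4.81×0.0020/0.19 = 0.05063 m/d, t = 729/0.05063 = 14400 d
t(weathered granite) / t(medium sand) = 14400/3822 = 3.77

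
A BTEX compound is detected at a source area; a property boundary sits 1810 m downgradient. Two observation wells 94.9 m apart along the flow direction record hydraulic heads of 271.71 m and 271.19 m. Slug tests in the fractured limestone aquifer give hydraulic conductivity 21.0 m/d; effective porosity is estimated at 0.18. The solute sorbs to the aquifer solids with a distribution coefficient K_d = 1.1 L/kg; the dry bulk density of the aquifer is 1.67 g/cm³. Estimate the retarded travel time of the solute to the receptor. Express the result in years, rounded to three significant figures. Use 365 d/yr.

Hydraulic gradient i = (271.71 − 271.19) / 94.9 = 0.52 / 94.9 = 0.005479
q = Ki = 21.0 × 0.005479 = 0.1151 m/d
Seepage velocity v = q / n = 0.1151 / 0.18 = 0.6393 m/d
Retardation R = 1 + ρ_b·K_d/n = 1 + 1.67×1.1/0.18 = 11.21
Contaminant velocity v_c = v/R = 0.6393/11.21 = 0.05705 m/d
t = L/v_c = 1810/0.05705 = 31730 d
   = 31730/365 = 86.9 yr

86.9 years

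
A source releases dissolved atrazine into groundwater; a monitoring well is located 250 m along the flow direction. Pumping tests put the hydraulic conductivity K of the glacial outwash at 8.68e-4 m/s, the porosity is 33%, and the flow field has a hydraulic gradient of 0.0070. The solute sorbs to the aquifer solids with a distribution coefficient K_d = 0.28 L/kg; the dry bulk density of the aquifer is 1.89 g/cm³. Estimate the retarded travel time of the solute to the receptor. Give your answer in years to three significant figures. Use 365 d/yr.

1.12 years

K = 8.68e-4 m/s × 86400 s/d = 75.00 m/d
Specific discharge q = 75.00 × 0.0070 = 0.5250 m/d
Seepage velocity v = q / n = 0.5250 / 0.33 = 1.591 m/d
Retardation R = 1 + ρ_b·K_d/n = 1 + 1.89×0.28/0.33 = 2.604
Contaminant velocity v_c = v/R = 1.591/2.604 = 0.6110 m/d
t = L/v_c = 250/0.6110 = 409.2 d
   = 409.2/365 = 1.12 yr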